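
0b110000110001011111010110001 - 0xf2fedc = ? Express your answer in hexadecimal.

0x525bfd5

0b110000110001011111010110001 = 0x618beb1 in hexadecimal.
Subtract column by column in base 16:
  1-c → 5 (borrow)
  b-d-1 → d (borrow)
  e-e-1 → f (borrow)
  b-f-1 → b (borrow)
  8-2-1 → 5
  1-f → 2 (borrow)
  6-0-1 → 5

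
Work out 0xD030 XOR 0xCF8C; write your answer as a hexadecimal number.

0x1FBC

XOR each hex digit independently (no carries):
  D^C=1, 0^F=F, 3^8=B, 0^C=C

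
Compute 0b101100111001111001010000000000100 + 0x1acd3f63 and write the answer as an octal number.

0o60202357547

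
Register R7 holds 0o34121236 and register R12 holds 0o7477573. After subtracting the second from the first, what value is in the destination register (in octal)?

Subtract column by column in base 8:
  6-3 → 3
  3-7 → 4 (borrow)
  2-5-1 → 4 (borrow)
  1-7-1 → 1 (borrow)
  2-7-1 → 2 (borrow)
  1-4-1 → 4 (borrow)
  4-7-1 → 4 (borrow)
  3-0-1 → 2

0o24421443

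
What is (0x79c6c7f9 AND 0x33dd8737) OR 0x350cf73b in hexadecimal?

0x79c6c7f9 AND 0x33dd8737 = 0x31c48731.
Then OR with 0x350cf73b.

0x35ccf73b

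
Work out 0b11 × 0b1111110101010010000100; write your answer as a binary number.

Multiply each base-2 digit by 3, carrying:
  0×3 = 0 → write 0
  0×3 = 0 → write 0
  1×3 = 3 → write 1 carry 1
  0×3+1 = 1 → write 1
  0×3 = 0 → write 0
  0×3 = 0 → write 0
  0×3 = 0 → write 0
  1×3 = 3 → write 1 carry 1
  0×3+1 = 1 → write 1
  0×3 = 0 → write 0
  1×3 = 3 → write 1 carry 1
  0×3+1 = 1 → write 1
  1×3 = 3 → write 1 carry 1
  0×3+1 = 1 → write 1
  1×3 = 3 → write 1 carry 1
  0×3+1 = 1 → write 1
  1×3 = 3 → write 1 carry 1
  1×3+1 = 4 → write 0 carry 2
  1×3+2 = 5 → write 1 carry 2
  1×3+2 = 5 → write 1 carry 2
  1×3+2 = 5 → write 1 carry 2
  1×3+2 = 5 → write 1 carry 2
  remaining carry: 10

0b101111011111110110001100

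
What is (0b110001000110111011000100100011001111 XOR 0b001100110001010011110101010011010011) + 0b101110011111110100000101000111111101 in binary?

First 0b110001000110111011000100100011001111 XOR 0b001100110001010011110101010011010011 = 0b111101110111101000110001110000011100.
Add column by column in base 2, right to left:
  0+1 = 1
  0+0 = 0
  1+1 = 0 carry 1
  1+1+1 = 1 carry 1
  1+1+1 = 1 carry 1
  0+1+1 = 0 carry 1
  0+1+1 = 0 carry 1
  0+1+1 = 0 carry 1
  0+1+1 = 0 carry 1
  0+0+1 = 1
  1+0 = 1
  1+0 = 1
  1+1 = 0 carry 1
  0+0+1 = 1
  0+1 = 1
  0+0 = 0
  1+0 = 1
  1+0 = 1
  0+0 = 0
  0+0 = 0
  0+1 = 1
  1+0 = 1
  0+1 = 1
  1+1 = 0 carry 1
  1+1+1 = 1 carry 1
  1+1+1 = 1 carry 1
  1+1+1 = 1 carry 1
  0+1+1 = 0 carry 1
  1+1+1 = 1 carry 1
  1+0+1 = 0 carry 1
  1+0+1 = 0 carry 1
  0+1+1 = 0 carry 1
  1+1+1 = 1 carry 1
  1+1+1 = 1 carry 1
  1+0+1 = 0 carry 1
  1+1+1 = 1 carry 1
  final carry 1

0b1101100010111011100110110111000011001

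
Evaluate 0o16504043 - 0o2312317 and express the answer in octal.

Subtract column by column in base 8:
  3-7 → 4 (borrow)
  4-1-1 → 2
  0-3 → 5 (borrow)
  4-2-1 → 1
  0-1 → 7 (borrow)
  5-3-1 → 1
  6-2 → 4
  1-0 → 1

0o14171524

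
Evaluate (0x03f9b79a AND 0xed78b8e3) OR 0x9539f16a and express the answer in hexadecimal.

0x03f9b79a AND 0xed78b8e3 = 0x0178b082.
Then OR with 0x9539f16a.

0x9579f1ea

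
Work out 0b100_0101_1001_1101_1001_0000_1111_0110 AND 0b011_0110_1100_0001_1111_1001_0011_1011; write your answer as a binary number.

0b0000100100000011001000000110010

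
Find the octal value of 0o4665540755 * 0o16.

Multiply each base-8 digit by 14, carrying:
  5×14 = 70 → write 6 carry 8
  5×14+8 = 78 → write 6 carry 9
  7×14+9 = 107 → write 3 carry 13
  0×14+13 = 13 → write 5 carry 1
  4×14+1 = 57 → write 1 carry 7
  5×14+7 = 77 → write 5 carry 9
  5×14+9 = 79 → write 7 carry 9
  6×14+9 = 93 → write 5 carry 11
  6×14+11 = 95 → write 7 carry 11
  4×14+11 = 67 → write 3 carry 8
  remaining carry: 10

0o103757515366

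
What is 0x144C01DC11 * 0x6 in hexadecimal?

Multiply each base-16 digit by 6, carrying:
  1×6 = 6 → write 6
  1×6 = 6 → write 6
  C×6 = 72 → write 8 carry 4
  D×6+4 = 82 → write 2 carry 5
  1×6+5 = 11 → write B
  0×6 = 0 → write 0
  C×6 = 72 → write 8 carry 4
  4×6+4 = 28 → write C carry 1
  4×6+1 = 25 → write 9 carry 1
  1×6+1 = 7 → write 7

0x79C80B2866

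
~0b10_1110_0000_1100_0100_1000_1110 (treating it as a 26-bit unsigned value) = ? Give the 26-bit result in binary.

Invert each bit: 10111000001100010010001110 → 01000111110011101101110001.

0b01000111110011101101110001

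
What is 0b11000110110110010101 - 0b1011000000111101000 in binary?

Subtract column by column in base 2:
  1-0 → 1
  0-0 → 0
  1-0 → 1
  0-1 → 1 (borrow)
  1-0-1 → 0
  0-1 → 1 (borrow)
  0-1-1 → 0 (borrow)
  1-1-1 → 1 (borrow)
  1-1-1 → 1 (borrow)
  0-0-1 → 1 (borrow)
  1-0-1 → 0
  1-0 → 1
  0-0 → 0
  1-0 → 1
  1-0 → 1
  0-1 → 1 (borrow)
  0-1-1 → 0 (borrow)
  0-0-1 → 1 (borrow)
  1-1-1 → 1 (borrow)
  1-0-1 → 0

0b1101110101110101101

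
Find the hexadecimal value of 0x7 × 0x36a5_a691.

0x17e878df7

Multiply each base-16 digit by 7, carrying:
  1×7 = 7 → write 7
  9×7 = 63 → write f carry 3
  6×7+3 = 45 → write d carry 2
  a×7+2 = 72 → write 8 carry 4
  5×7+4 = 39 → write 7 carry 2
  a×7+2 = 72 → write 8 carry 4
  6×7+4 = 46 → write e carry 2
  3×7+2 = 23 → write 7 carry 1
  remaining carry: 1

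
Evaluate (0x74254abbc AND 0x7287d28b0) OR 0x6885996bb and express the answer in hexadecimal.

0x74254abbc AND 0x7287d28b0 = 0x7005428b0.
Then OR with 0x6885996bb.

0x7885dbebb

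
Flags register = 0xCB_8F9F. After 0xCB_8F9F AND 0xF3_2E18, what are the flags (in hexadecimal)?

0xC30E18

AND each hex digit independently (no carries):
  C&F=C, B&3=3, 8&2=0, F&E=E, 9&1=1, F&8=8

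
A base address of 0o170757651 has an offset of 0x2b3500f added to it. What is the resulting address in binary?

0b100100101110010111110111000

0o170757651 = 0b1111000111101111110101001 in binary.
0x2b3500f = 0b10101100110101000000001111 in binary.
Add column by column in base 2, right to left:
  1+1 = 0 carry 1
  0+1+1 = 0 carry 1
  0+1+1 = 0 carry 1
  1+1+1 = 1 carry 1
  0+0+1 = 1
  1+0 = 1
  0+0 = 0
  1+0 = 1
  1+0 = 1
  1+0 = 1
  1+0 = 1
  1+0 = 1
  1+1 = 0 carry 1
  0+0+1 = 1
  1+1 = 0 carry 1
  1+0+1 = 0 carry 1
  1+1+1 = 1 carry 1
  1+1+1 = 1 carry 1
  0+0+1 = 1
  0+0 = 0
  0+1 = 1
  1+1 = 0 carry 1
  1+0+1 = 0 carry 1
  1+1+1 = 1 carry 1
  1+0+1 = 0 carry 1
  0+1+1 = 0 carry 1
  final carry 1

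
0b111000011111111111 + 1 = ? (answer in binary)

0b111000100000000000

The trailing 11 digits are 1 (max in base 2), so adding 1 cascades: they roll to 0 and the next digit up increments.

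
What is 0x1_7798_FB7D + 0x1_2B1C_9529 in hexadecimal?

0x2A2B590A6

Add column by column in base 16, right to left:
  D+9 = 6 carry 1
  7+2+1 = A
  B+5 = 0 carry 1
  F+9+1 = 9 carry 1
  8+C+1 = 5 carry 1
  9+1+1 = B
  7+B = 2 carry 1
  7+2+1 = A
  1+1 = 2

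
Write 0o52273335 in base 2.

0b101010010111011011011101

Each octal digit is 3 bits: 5=101 2=010 2=010 7=111 3=011 3=011 3=011 5=101.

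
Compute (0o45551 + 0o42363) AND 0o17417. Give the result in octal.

Add column by column in base 8, right to left:
  1+3 = 4
  5+6 = 3 carry 1
  5+3+1 = 1 carry 1
  5+2+1 = 0 carry 1
  4+4+1 = 1 carry 1
  final carry 1
Sum = 0o110134; now AND with 0o17417:
  1&0=0, 1&1=1, 0&7=0, 1&4=0, 3&1=1, 4&7=4

0o10014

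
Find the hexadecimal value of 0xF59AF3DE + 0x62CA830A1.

Add column by column in base 16, right to left:
  E+1 = F
  D+A = 7 carry 1
  3+0+1 = 4
  F+3 = 2 carry 1
  A+8+1 = 3 carry 1
  9+A+1 = 4 carry 1
  5+C+1 = 2 carry 1
  F+2+1 = 2 carry 1
  0+6+1 = 7

0x72243247F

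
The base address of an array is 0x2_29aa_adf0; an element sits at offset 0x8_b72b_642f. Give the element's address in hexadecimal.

0xae0d6121f

Add column by column in base 16, right to left:
  0+f = f
  f+2 = 1 carry 1
  d+4+1 = 2 carry 1
  a+6+1 = 1 carry 1
  a+b+1 = 6 carry 1
  a+2+1 = d
  9+7 = 0 carry 1
  2+b+1 = e
  2+8 = a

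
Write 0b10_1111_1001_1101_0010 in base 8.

0o574722

Group the bits in threes: 101 111 100 111 010 010 → 574722.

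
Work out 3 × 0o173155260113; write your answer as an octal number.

0o561510020341

Multiply each base-8 digit by 3, carrying:
  3×3 = 9 → write 1 carry 1
  1×3+1 = 4 → write 4
  1×3 = 3 → write 3
  0×3 = 0 → write 0
  6×3 = 18 → write 2 carry 2
  2×3+2 = 8 → write 0 carry 1
  5×3+1 = 16 → write 0 carry 2
  5×3+2 = 17 → write 1 carry 2
  1×3+2 = 5 → write 5
  3×3 = 9 → write 1 carry 1
  7×3+1 = 22 → write 6 carry 2
  1×3+2 = 5 → write 5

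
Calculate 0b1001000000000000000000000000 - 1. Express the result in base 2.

0b1000111111111111111111111111

The trailing 24 digits are 0, so subtracting 1 borrows through: they become 1 and the next digit up decrements.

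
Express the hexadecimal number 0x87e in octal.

0o4176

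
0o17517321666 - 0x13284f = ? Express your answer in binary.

0b1111101001010100111101101100111

0o17517321666 = 0b1111101001111011010001110110110 in binary.
0x13284f = 0b100110010100001001111 in binary.
Subtract column by column in base 2:
  0-1 → 1 (borrow)
  1-1-1 → 1 (borrow)
  1-1-1 → 1 (borrow)
  0-1-1 → 0 (borrow)
  1-0-1 → 0
  1-0 → 1
  0-1 → 1 (borrow)
  1-0-1 → 0
  1-0 → 1
  1-0 → 1
  0-0 → 0
  0-1 → 1 (borrow)
  0-0-1 → 1 (borrow)
  1-1-1 → 1 (borrow)
  0-0-1 → 1 (borrow)
  1-0-1 → 0
  1-1 → 0
  0-1 → 1 (borrow)
  1-0-1 → 0
  1-0 → 1
  1-1 → 0
  1-0 → 1
  0-0 → 0
  0-0 → 0
  1-0 → 1
  0-0 → 0
  1-0 → 1
  1-0 → 1
  1-0 → 1
  1-0 → 1
  1-0 → 1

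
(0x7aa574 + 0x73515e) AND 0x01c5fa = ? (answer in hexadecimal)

0x1c4d2

Add column by column in base 16, right to left:
  4+e = 2 carry 1
  7+5+1 = d
  5+1 = 6
  a+5 = f
  a+3 = d
  7+7 = e
Sum = 0xedf6d2; now AND with 0x01c5fa:
  e&0=0, d&1=1, f&c=c, 6&5=4, d&f=d, 2&a=2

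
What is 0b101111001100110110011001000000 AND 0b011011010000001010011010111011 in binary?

AND bit by bit (1 only where both bits are 1):
  101111001100110110011001000000
& 011011010000001010011010111011
= 001011000000000010011000000000

0b001011000000000010011000000000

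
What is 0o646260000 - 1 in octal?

The trailing 4 digits are 0, so subtracting 1 borrows through: they become 7 and the next digit up decrements.

0o646257777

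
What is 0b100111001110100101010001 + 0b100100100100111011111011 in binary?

Add column by column in base 2, right to left:
  1+1 = 0 carry 1
  0+1+1 = 0 carry 1
  0+0+1 = 1
  0+1 = 1
  1+1 = 0 carry 1
  0+1+1 = 0 carry 1
  1+1+1 = 1 carry 1
  0+1+1 = 0 carry 1
  1+0+1 = 0 carry 1
  0+1+1 = 0 carry 1
  0+1+1 = 0 carry 1
  1+1+1 = 1 carry 1
  0+0+1 = 1
  1+0 = 1
  1+1 = 0 carry 1
  1+0+1 = 0 carry 1
  0+0+1 = 1
  0+1 = 1
  1+0 = 1
  1+0 = 1
  1+1 = 0 carry 1
  0+0+1 = 1
  0+0 = 0
  1+1 = 0 carry 1
  final carry 1

0b1001011110011100001001100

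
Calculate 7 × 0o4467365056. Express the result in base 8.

Multiply each base-8 digit by 7, carrying:
  6×7 = 42 → write 2 carry 5
  5×7+5 = 40 → write 0 carry 5
  0×7+5 = 5 → write 5
  5×7 = 35 → write 3 carry 4
  6×7+4 = 46 → write 6 carry 5
  3×7+5 = 26 → write 2 carry 3
  7×7+3 = 52 → write 4 carry 6
  6×7+6 = 48 → write 0 carry 6
  4×7+6 = 34 → write 2 carry 4
  4×7+4 = 32 → write 0 carry 4
  remaining carry: 4

0o40204263502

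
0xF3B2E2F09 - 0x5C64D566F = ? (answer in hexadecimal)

0x974E0D89A

Subtract column by column in base 16:
  9-F → A (borrow)
  0-6-1 → 9 (borrow)
  F-6-1 → 8
  2-5 → D (borrow)
  E-D-1 → 0
  2-4 → E (borrow)
  B-6-1 → 4
  3-C → 7 (borrow)
  F-5-1 → 9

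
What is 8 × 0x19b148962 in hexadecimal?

Multiply each base-16 digit by 8, carrying:
  2×8 = 16 → write 0 carry 1
  6×8+1 = 49 → write 1 carry 3
  9×8+3 = 75 → write b carry 4
  8×8+4 = 68 → write 4 carry 4
  4×8+4 = 36 → write 4 carry 2
  1×8+2 = 10 → write a
  b×8 = 88 → write 8 carry 5
  9×8+5 = 77 → write d carry 4
  1×8+4 = 12 → write c

0xcd8a44b10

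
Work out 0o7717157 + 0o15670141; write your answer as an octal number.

0o25607320

Add column by column in base 8, right to left:
  7+1 = 0 carry 1
  5+4+1 = 2 carry 1
  1+1+1 = 3
  7+0 = 7
  1+7 = 0 carry 1
  7+6+1 = 6 carry 1
  7+5+1 = 5 carry 1
  0+1+1 = 2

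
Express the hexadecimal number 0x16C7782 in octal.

0o133073602

Expand each hex digit to 4 bits: 1=0001 6=0110 C=1100 7=0111 7=0111 8=1000 2=0010.
Group the bits in threes: 001 011 011 000 111 011 110 000 010 → 133073602.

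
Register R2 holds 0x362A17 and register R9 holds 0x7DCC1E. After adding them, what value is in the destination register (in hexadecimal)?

0xB3F635

Add column by column in base 16, right to left:
  7+E = 5 carry 1
  1+1+1 = 3
  A+C = 6 carry 1
  2+C+1 = F
  6+D = 3 carry 1
  3+7+1 = B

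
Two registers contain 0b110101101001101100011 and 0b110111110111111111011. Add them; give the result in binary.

0b1101101100001101011110

Add column by column in base 2, right to left:
  1+1 = 0 carry 1
  1+1+1 = 1 carry 1
  0+0+1 = 1
  0+1 = 1
  0+1 = 1
  1+1 = 0 carry 1
  1+1+1 = 1 carry 1
  0+1+1 = 0 carry 1
  1+1+1 = 1 carry 1
  1+1+1 = 1 carry 1
  0+1+1 = 0 carry 1
  0+1+1 = 0 carry 1
  1+0+1 = 0 carry 1
  0+1+1 = 0 carry 1
  1+1+1 = 1 carry 1
  1+1+1 = 1 carry 1
  0+1+1 = 0 carry 1
  1+1+1 = 1 carry 1
  0+0+1 = 1
  1+1 = 0 carry 1
  1+1+1 = 1 carry 1
  final carry 1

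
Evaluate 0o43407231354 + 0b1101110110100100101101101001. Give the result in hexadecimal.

0x129f77e55

0o43407231354 = 0x11c1d32ec in hexadecimal.
0b1101110110100100101101101001 = 0xdda4b69 in hexadecimal.
Add column by column in base 16, right to left:
  c+9 = 5 carry 1
  e+6+1 = 5 carry 1
  2+b+1 = e
  3+4 = 7
  d+a = 7 carry 1
  1+d+1 = f
  c+d = 9 carry 1
  1+0+1 = 2
  1+0 = 1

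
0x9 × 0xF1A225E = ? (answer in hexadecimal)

Multiply each base-16 digit by 9, carrying:
  E×9 = 126 → write E carry 7
  5×9+7 = 52 → write 4 carry 3
  2×9+3 = 21 → write 5 carry 1
  2×9+1 = 19 → write 3 carry 1
  A×9+1 = 91 → write B carry 5
  1×9+5 = 14 → write E
  F×9 = 135 → write 7 carry 8
  remaining carry: 8

0x87EB354E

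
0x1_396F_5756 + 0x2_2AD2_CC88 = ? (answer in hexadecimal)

0x3644223DE

Add column by column in base 16, right to left:
  6+8 = E
  5+8 = D
  7+C = 3 carry 1
  5+C+1 = 2 carry 1
  F+2+1 = 2 carry 1
  6+D+1 = 4 carry 1
  9+A+1 = 4 carry 1
  3+2+1 = 6
  1+2 = 3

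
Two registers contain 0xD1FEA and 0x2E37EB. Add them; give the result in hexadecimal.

0x3B57D5

Add column by column in base 16, right to left:
  A+B = 5 carry 1
  E+E+1 = D carry 1
  F+7+1 = 7 carry 1
  1+3+1 = 5
  D+E = B carry 1
  0+2+1 = 3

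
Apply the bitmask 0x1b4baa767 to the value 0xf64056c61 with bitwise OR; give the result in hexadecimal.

0xff4bfef67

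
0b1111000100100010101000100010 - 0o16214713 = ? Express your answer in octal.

0o1666210127

0b1111000100100010101000100010 = 0o1704425042 in octal.
Subtract column by column in base 8:
  2-3 → 7 (borrow)
  4-1-1 → 2
  0-7 → 1 (borrow)
  5-4-1 → 0
  2-1 → 1
  4-2 → 2
  4-6 → 6 (borrow)
  0-1-1 → 6 (borrow)
  7-0-1 → 6
  1-0 → 1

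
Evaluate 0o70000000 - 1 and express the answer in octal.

The trailing 7 digits are 0, so subtracting 1 borrows through: they become 7 and the next digit up decrements.

0o67777777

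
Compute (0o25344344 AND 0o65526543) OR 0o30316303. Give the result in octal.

0o25344344 AND 0o65526543 = 0o25104140.
Then OR with 0o30316303.

0o35316343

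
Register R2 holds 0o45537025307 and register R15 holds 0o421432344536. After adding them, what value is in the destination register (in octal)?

Add column by column in base 8, right to left:
  7+6 = 5 carry 1
  0+3+1 = 4
  3+5 = 0 carry 1
  5+4+1 = 2 carry 1
  2+4+1 = 7
  0+3 = 3
  7+2 = 1 carry 1
  3+3+1 = 7
  5+4 = 1 carry 1
  5+1+1 = 7
  4+2 = 6
  0+4 = 4

0o467171372045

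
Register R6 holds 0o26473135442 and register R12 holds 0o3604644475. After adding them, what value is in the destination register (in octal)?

Add column by column in base 8, right to left:
  2+5 = 7
  4+7 = 3 carry 1
  4+4+1 = 1 carry 1
  5+4+1 = 2 carry 1
  3+4+1 = 0 carry 1
  1+6+1 = 0 carry 1
  3+4+1 = 0 carry 1
  7+0+1 = 0 carry 1
  4+6+1 = 3 carry 1
  6+3+1 = 2 carry 1
  2+0+1 = 3

0o32300002137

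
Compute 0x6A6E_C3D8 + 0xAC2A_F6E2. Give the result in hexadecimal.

Add column by column in base 16, right to left:
  8+2 = A
  D+E = B carry 1
  3+6+1 = A
  C+F = B carry 1
  E+A+1 = 9 carry 1
  6+2+1 = 9
  A+C = 6 carry 1
  6+A+1 = 1 carry 1
  final carry 1

0x11699BABA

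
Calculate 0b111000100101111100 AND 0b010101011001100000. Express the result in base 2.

0b010000000001100000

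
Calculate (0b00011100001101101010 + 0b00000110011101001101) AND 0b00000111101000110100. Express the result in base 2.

Add column by column in base 2, right to left:
  0+1 = 1
  1+0 = 1
  0+1 = 1
  1+1 = 0 carry 1
  0+0+1 = 1
  1+0 = 1
  1+1 = 0 carry 1
  0+0+1 = 1
  1+1 = 0 carry 1
  1+1+1 = 1 carry 1
  0+1+1 = 0 carry 1
  0+0+1 = 1
  0+0 = 0
  0+1 = 1
  1+1 = 0 carry 1
  1+0+1 = 0 carry 1
  1+0+1 = 0 carry 1
  final carry 1
Sum = 0b100010101010110111; now AND with 0b00000111101000110100:
  00100010101010110111
& 00000111101000110100
= 00000010101000110100

0b10101000110100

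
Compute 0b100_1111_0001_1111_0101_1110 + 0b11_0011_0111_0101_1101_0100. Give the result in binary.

Add column by column in base 2, right to left:
  0+0 = 0
  1+0 = 1
  1+1 = 0 carry 1
  1+0+1 = 0 carry 1
  1+1+1 = 1 carry 1
  0+0+1 = 1
  1+1 = 0 carry 1
  0+1+1 = 0 carry 1
  1+1+1 = 1 carry 1
  1+0+1 = 0 carry 1
  1+1+1 = 1 carry 1
  1+0+1 = 0 carry 1
  1+1+1 = 1 carry 1
  0+1+1 = 0 carry 1
  0+1+1 = 0 carry 1
  0+0+1 = 1
  1+1 = 0 carry 1
  1+1+1 = 1 carry 1
  1+0+1 = 0 carry 1
  1+0+1 = 0 carry 1
  0+1+1 = 0 carry 1
  0+1+1 = 0 carry 1
  1+0+1 = 0 carry 1
  final carry 1

0b100000101001010100110010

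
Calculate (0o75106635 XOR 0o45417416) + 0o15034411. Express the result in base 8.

0o45545634

First 0o75106635 XOR 0o45417416 = 0o30511223.
Add column by column in base 8, right to left:
  3+1 = 4
  2+1 = 3
  2+4 = 6
  1+4 = 5
  1+3 = 4
  5+0 = 5
  0+5 = 5
  3+1 = 4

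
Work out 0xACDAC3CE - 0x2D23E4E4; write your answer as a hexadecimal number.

Subtract column by column in base 16:
  E-4 → A
  C-E → E (borrow)
  3-4-1 → E (borrow)
  C-E-1 → D (borrow)
  A-3-1 → 6
  D-2 → B
  C-D → F (borrow)
  A-2-1 → 7

0x7FB6DEEA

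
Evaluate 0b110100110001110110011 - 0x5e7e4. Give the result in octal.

0o5075717

0b110100110001110110011 = 0o6461663 in octal.
0x5e7e4 = 0o1363744 in octal.
Subtract column by column in base 8:
  3-4 → 7 (borrow)
  6-4-1 → 1
  6-7 → 7 (borrow)
  1-3-1 → 5 (borrow)
  6-6-1 → 7 (borrow)
  4-3-1 → 0
  6-1 → 5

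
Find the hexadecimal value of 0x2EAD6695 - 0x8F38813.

0x25B9DE82

Subtract column by column in base 16:
  5-3 → 2
  9-1 → 8
  6-8 → E (borrow)
  6-8-1 → D (borrow)
  D-3-1 → 9
  A-F → B (borrow)
  E-8-1 → 5
  2-0 → 2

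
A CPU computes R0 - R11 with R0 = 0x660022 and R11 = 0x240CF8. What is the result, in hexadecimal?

0x41F32A

Subtract column by column in base 16:
  2-8 → A (borrow)
  2-F-1 → 2 (borrow)
  0-C-1 → 3 (borrow)
  0-0-1 → F (borrow)
  6-4-1 → 1
  6-2 → 4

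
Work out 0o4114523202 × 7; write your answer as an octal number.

Multiply each base-8 digit by 7, carrying:
  2×7 = 14 → write 6 carry 1
  0×7+1 = 1 → write 1
  2×7 = 14 → write 6 carry 1
  3×7+1 = 22 → write 6 carry 2
  2×7+2 = 16 → write 0 carry 2
  5×7+2 = 37 → write 5 carry 4
  4×7+4 = 32 → write 0 carry 4
  1×7+4 = 11 → write 3 carry 1
  1×7+1 = 8 → write 0 carry 1
  4×7+1 = 29 → write 5 carry 3
  remaining carry: 3

0o35030506616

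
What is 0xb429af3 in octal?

Expand each hex digit to 4 bits: b=1011 4=0100 2=0010 9=1001 a=1010 f=1111 3=0011.
Group the bits in threes: 001 011 010 000 101 001 101 011 110 011 → 1320515363.

0o1320515363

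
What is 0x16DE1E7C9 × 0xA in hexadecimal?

0xE4AD30DDA

Multiply each base-16 digit by 10, carrying:
  9×10 = 90 → write A carry 5
  C×10+5 = 125 → write D carry 7
  7×10+7 = 77 → write D carry 4
  E×10+4 = 144 → write 0 carry 9
  1×10+9 = 19 → write 3 carry 1
  E×10+1 = 141 → write D carry 8
  D×10+8 = 138 → write A carry 8
  6×10+8 = 68 → write 4 carry 4
  1×10+4 = 14 → write E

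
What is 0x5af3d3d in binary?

Expand each hex digit to 4 bits: 5=0101 a=1010 f=1111 3=0011 d=1101 3=0011 d=1101.

0b101101011110011110100111101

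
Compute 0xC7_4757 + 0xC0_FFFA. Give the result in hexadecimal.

Add column by column in base 16, right to left:
  7+A = 1 carry 1
  5+F+1 = 5 carry 1
  7+F+1 = 7 carry 1
  4+F+1 = 4 carry 1
  7+0+1 = 8
  C+C = 8 carry 1
  final carry 1

0x1884751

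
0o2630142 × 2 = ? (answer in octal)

Multiply each base-8 digit by 2, carrying:
  2×2 = 4 → write 4
  4×2 = 8 → write 0 carry 1
  1×2+1 = 3 → write 3
  0×2 = 0 → write 0
  3×2 = 6 → write 6
  6×2 = 12 → write 4 carry 1
  2×2+1 = 5 → write 5

0o5460304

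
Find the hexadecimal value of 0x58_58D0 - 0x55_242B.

Subtract column by column in base 16:
  0-B → 5 (borrow)
  D-2-1 → A
  8-4 → 4
  5-2 → 3
  8-5 → 3
  5-5 → 0

0x334A5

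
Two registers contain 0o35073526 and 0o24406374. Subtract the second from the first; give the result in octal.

0o10465132

Subtract column by column in base 8:
  6-4 → 2
  2-7 → 3 (borrow)
  5-3-1 → 1
  3-6 → 5 (borrow)
  7-0-1 → 6
  0-4 → 4 (borrow)
  5-4-1 → 0
  3-2 → 1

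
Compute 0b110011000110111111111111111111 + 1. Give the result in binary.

The trailing 18 digits are 1 (max in base 2), so adding 1 cascades: they roll to 0 and the next digit up increments.

0b110011000111000000000000000000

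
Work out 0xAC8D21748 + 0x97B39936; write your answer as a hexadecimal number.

0xB6085B07E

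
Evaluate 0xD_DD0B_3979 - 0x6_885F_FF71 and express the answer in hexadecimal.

Subtract column by column in base 16:
  9-1 → 8
  7-7 → 0
  9-F → A (borrow)
  3-F-1 → 3 (borrow)
  B-F-1 → B (borrow)
  0-5-1 → A (borrow)
  D-8-1 → 4
  D-8 → 5
  D-6 → 7

0x754AB3A08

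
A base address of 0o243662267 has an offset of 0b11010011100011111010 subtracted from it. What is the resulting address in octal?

0o240425675

0b11010011100011111010 = 0o3234372 in octal.
Subtract column by column in base 8:
  7-2 → 5
  6-7 → 7 (borrow)
  2-3-1 → 6 (borrow)
  2-4-1 → 5 (borrow)
  6-3-1 → 2
  6-2 → 4
  3-3 → 0
  4-0 → 4
  2-0 → 2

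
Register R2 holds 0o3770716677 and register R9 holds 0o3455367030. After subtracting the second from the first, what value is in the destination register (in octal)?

Subtract column by column in base 8:
  7-0 → 7
  7-3 → 4
  6-0 → 6
  6-7 → 7 (borrow)
  1-6-1 → 2 (borrow)
  7-3-1 → 3
  0-5 → 3 (borrow)
  7-5-1 → 1
  7-4 → 3
  3-3 → 0

0o313327647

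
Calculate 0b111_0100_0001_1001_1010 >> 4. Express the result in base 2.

0b111010000011001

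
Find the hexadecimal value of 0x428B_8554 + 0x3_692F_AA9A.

0x3ABBB2FEE

Add column by column in base 16, right to left:
  4+A = E
  5+9 = E
  5+A = F
  8+A = 2 carry 1
  B+F+1 = B carry 1
  8+2+1 = B
  2+9 = B
  4+6 = A
  0+3 = 3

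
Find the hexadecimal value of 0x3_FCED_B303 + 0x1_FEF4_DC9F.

0x5FBE28FA2

Add column by column in base 16, right to left:
  3+F = 2 carry 1
  0+9+1 = A
  3+C = F
  B+D = 8 carry 1
  D+4+1 = 2 carry 1
  E+F+1 = E carry 1
  C+E+1 = B carry 1
  F+F+1 = F carry 1
  3+1+1 = 5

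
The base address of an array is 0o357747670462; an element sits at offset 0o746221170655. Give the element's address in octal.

0o1326171061337

Add column by column in base 8, right to left:
  2+5 = 7
  6+5 = 3 carry 1
  4+6+1 = 3 carry 1
  0+0+1 = 1
  7+7 = 6 carry 1
  6+1+1 = 0 carry 1
  7+1+1 = 1 carry 1
  4+2+1 = 7
  7+2 = 1 carry 1
  7+6+1 = 6 carry 1
  5+4+1 = 2 carry 1
  3+7+1 = 3 carry 1
  final carry 1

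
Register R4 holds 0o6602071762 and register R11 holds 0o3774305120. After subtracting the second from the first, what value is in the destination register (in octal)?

0o2605564642

Subtract column by column in base 8:
  2-0 → 2
  6-2 → 4
  7-1 → 6
  1-5 → 4 (borrow)
  7-0-1 → 6
  0-3 → 5 (borrow)
  2-4-1 → 5 (borrow)
  0-7-1 → 0 (borrow)
  6-7-1 → 6 (borrow)
  6-3-1 → 2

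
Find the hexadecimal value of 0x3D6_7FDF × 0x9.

0x228A7ED7

Multiply each base-16 digit by 9, carrying:
  F×9 = 135 → write 7 carry 8
  D×9+8 = 125 → write D carry 7
  F×9+7 = 142 → write E carry 8
  7×9+8 = 71 → write 7 carry 4
  6×9+4 = 58 → write A carry 3
  D×9+3 = 120 → write 8 carry 7
  3×9+7 = 34 → write 2 carry 2
  remaining carry: 2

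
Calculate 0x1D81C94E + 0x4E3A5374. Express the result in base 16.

0x6BBC1CC2

Add column by column in base 16, right to left:
  E+4 = 2 carry 1
  4+7+1 = C
  9+3 = C
  C+5 = 1 carry 1
  1+A+1 = C
  8+3 = B
  D+E = B carry 1
  1+4+1 = 6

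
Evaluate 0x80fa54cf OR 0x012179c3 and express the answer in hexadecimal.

0x81fb7dcf

OR each hex digit independently (no carries):
  8|0=8, 0|1=1, f|2=f, a|1=b, 5|7=7, 4|9=d, c|c=c, f|3=f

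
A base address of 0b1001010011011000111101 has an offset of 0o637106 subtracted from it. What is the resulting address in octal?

0b1001010011011000111101 = 0o11233075 in octal.
Subtract column by column in base 8:
  5-6 → 7 (borrow)
  7-0-1 → 6
  0-1 → 7 (borrow)
  3-7-1 → 3 (borrow)
  3-3-1 → 7 (borrow)
  2-6-1 → 3 (borrow)
  1-0-1 → 0
  1-0 → 1

0o10373767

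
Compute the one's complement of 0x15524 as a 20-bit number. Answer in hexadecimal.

0xeaadb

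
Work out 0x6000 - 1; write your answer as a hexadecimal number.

0x5FFF

The trailing 3 digits are 0, so subtracting 1 borrows through: they become F and the next digit up decrements.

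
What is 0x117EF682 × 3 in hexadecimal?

Multiply each base-16 digit by 3, carrying:
  2×3 = 6 → write 6
  8×3 = 24 → write 8 carry 1
  6×3+1 = 19 → write 3 carry 1
  F×3+1 = 46 → write E carry 2
  E×3+2 = 44 → write C carry 2
  7×3+2 = 23 → write 7 carry 1
  1×3+1 = 4 → write 4
  1×3 = 3 → write 3

0x347CE386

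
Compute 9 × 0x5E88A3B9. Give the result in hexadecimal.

0x352CDC181

Multiply each base-16 digit by 9, carrying:
  9×9 = 81 → write 1 carry 5
  B×9+5 = 104 → write 8 carry 6
  3×9+6 = 33 → write 1 carry 2
  A×9+2 = 92 → write C carry 5
  8×9+5 = 77 → write D carry 4
  8×9+4 = 76 → write C carry 4
  E×9+4 = 130 → write 2 carry 8
  5×9+8 = 53 → write 5 carry 3
  remaining carry: 3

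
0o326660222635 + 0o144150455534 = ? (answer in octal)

0o473030700371

Add column by column in base 8, right to left:
  5+4 = 1 carry 1
  3+3+1 = 7
  6+5 = 3 carry 1
  2+5+1 = 0 carry 1
  2+5+1 = 0 carry 1
  2+4+1 = 7
  0+0 = 0
  6+5 = 3 carry 1
  6+1+1 = 0 carry 1
  6+4+1 = 3 carry 1
  2+4+1 = 7
  3+1 = 4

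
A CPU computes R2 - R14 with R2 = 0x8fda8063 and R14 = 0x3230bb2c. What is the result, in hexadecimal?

0x5da9c537

Subtract column by column in base 16:
  3-c → 7 (borrow)
  6-2-1 → 3
  0-b → 5 (borrow)
  8-b-1 → c (borrow)
  a-0-1 → 9
  d-3 → a
  f-2 → d
  8-3 → 5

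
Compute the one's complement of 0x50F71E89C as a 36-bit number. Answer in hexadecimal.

0xAF08E1763

Each hex digit d becomes F−d:
  5→A, 0→F, F→0, 7→8, 1→E, E→1, 8→7, 9→6, C→3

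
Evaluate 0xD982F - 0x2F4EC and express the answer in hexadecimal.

Subtract column by column in base 16:
  F-C → 3
  2-E → 4 (borrow)
  8-4-1 → 3
  9-F → A (borrow)
  D-2-1 → A

0xAA343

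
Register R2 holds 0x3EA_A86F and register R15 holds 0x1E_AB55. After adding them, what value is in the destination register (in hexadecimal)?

0x40953C4

Add column by column in base 16, right to left:
  F+5 = 4 carry 1
  6+5+1 = C
  8+B = 3 carry 1
  A+A+1 = 5 carry 1
  A+E+1 = 9 carry 1
  E+1+1 = 0 carry 1
  3+0+1 = 4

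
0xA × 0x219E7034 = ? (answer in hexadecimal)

Multiply each base-16 digit by 10, carrying:
  4×10 = 40 → write 8 carry 2
  3×10+2 = 32 → write 0 carry 2
  0×10+2 = 2 → write 2
  7×10 = 70 → write 6 carry 4
  E×10+4 = 144 → write 0 carry 9
  9×10+9 = 99 → write 3 carry 6
  1×10+6 = 16 → write 0 carry 1
  2×10+1 = 21 → write 5 carry 1
  remaining carry: 1

0x150306208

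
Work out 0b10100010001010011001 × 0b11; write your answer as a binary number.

Multiply each base-2 digit by 3, carrying:
  1×3 = 3 → write 1 carry 1
  0×3+1 = 1 → write 1
  0×3 = 0 → write 0
  1×3 = 3 → write 1 carry 1
  1×3+1 = 4 → write 0 carry 2
  0×3+2 = 2 → write 0 carry 1
  0×3+1 = 1 → write 1
  1×3 = 3 → write 1 carry 1
  0×3+1 = 1 → write 1
  1×3 = 3 → write 1 carry 1
  0×3+1 = 1 → write 1
  0×3 = 0 → write 0
  0×3 = 0 → write 0
  1×3 = 3 → write 1 carry 1
  0×3+1 = 1 → write 1
  0×3 = 0 → write 0
  0×3 = 0 → write 0
  1×3 = 3 → write 1 carry 1
  0×3+1 = 1 → write 1
  1×3 = 3 → write 1 carry 1
  remaining carry: 1

0b111100110011111001011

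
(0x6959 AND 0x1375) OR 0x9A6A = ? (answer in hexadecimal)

0x6959 AND 0x1375 = 0x0151.
Then OR with 0x9A6A.

0x9B7B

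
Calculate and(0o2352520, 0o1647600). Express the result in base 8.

0o0242400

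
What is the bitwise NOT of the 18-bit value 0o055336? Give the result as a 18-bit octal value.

Each oct digit d becomes 7−d:
  0→7, 5→2, 5→2, 3→4, 3→4, 6→1

0o722441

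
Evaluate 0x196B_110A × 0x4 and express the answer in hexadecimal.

Multiply each base-16 digit by 4, carrying:
  A×4 = 40 → write 8 carry 2
  0×4+2 = 2 → write 2
  1×4 = 4 → write 4
  1×4 = 4 → write 4
  B×4 = 44 → write C carry 2
  6×4+2 = 26 → write A carry 1
  9×4+1 = 37 → write 5 carry 2
  1×4+2 = 6 → write 6

0x65AC4428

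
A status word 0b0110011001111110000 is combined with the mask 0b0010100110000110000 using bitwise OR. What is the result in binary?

OR bit by bit (1 where either bit is 1):
  0110011001111110000
| 0010100110000110000
= 0110111111111110000

0b0110111111111110000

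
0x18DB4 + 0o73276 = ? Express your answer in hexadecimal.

0o73276 = 0x76BE in hexadecimal.
Add column by column in base 16, right to left:
  4+E = 2 carry 1
  B+B+1 = 7 carry 1
  D+6+1 = 4 carry 1
  8+7+1 = 0 carry 1
  1+0+1 = 2

0x20472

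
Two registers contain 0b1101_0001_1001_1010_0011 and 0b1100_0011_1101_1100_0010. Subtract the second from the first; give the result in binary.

Subtract column by column in base 2:
  1-0 → 1
  1-1 → 0
  0-0 → 0
  0-0 → 0
  0-0 → 0
  1-0 → 1
  0-1 → 1 (borrow)
  1-1-1 → 1 (borrow)
  1-1-1 → 1 (borrow)
  0-0-1 → 1 (borrow)
  0-1-1 → 0 (borrow)
  1-1-1 → 1 (borrow)
  1-1-1 → 1 (borrow)
  0-1-1 → 0 (borrow)
  0-0-1 → 1 (borrow)
  0-0-1 → 1 (borrow)
  1-0-1 → 0
  0-0 → 0
  1-1 → 0
  1-1 → 0

0b1101101111100001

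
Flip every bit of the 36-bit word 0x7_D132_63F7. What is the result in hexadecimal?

Each hex digit d becomes F−d:
  7→8, D→2, 1→E, 3→C, 2→D, 6→9, 3→C, F→0, 7→8

0x82ECD9C08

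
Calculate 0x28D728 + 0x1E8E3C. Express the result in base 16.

0x476564

Add column by column in base 16, right to left:
  8+C = 4 carry 1
  2+3+1 = 6
  7+E = 5 carry 1
  D+8+1 = 6 carry 1
  8+E+1 = 7 carry 1
  2+1+1 = 4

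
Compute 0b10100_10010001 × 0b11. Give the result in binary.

0b11110110110011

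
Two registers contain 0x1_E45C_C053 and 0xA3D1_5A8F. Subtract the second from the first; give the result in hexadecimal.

Subtract column by column in base 16:
  3-F → 4 (borrow)
  5-8-1 → C (borrow)
  0-A-1 → 5 (borrow)
  C-5-1 → 6
  C-1 → B
  5-D → 8 (borrow)
  4-3-1 → 0
  E-A → 4
  1-0 → 1

0x1408B65C4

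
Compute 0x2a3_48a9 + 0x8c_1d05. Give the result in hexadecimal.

0x32f65ae

Add column by column in base 16, right to left:
  9+5 = e
  a+0 = a
  8+d = 5 carry 1
  4+1+1 = 6
  3+c = f
  a+8 = 2 carry 1
  2+0+1 = 3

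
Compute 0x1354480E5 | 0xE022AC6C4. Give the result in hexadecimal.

OR each hex digit independently (no carries):
  1|E=F, 3|0=3, 5|2=7, 4|2=6, 4|A=E, 8|C=C, 0|6=6, E|C=E, 5|4=5

0xF376EC6E5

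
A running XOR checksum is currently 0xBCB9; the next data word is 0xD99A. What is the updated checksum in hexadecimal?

XOR each hex digit independently (no carries):
  B^D=6, C^9=5, B^9=2, 9^A=3

0x6523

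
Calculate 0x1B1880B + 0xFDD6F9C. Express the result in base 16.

Add column by column in base 16, right to left:
  B+C = 7 carry 1
  0+9+1 = A
  8+F = 7 carry 1
  8+6+1 = F
  1+D = E
  B+D = 8 carry 1
  1+F+1 = 1 carry 1
  final carry 1

0x118EF7A7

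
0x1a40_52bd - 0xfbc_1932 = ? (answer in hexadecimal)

0xa84398b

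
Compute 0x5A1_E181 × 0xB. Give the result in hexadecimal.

0x3DF4B08B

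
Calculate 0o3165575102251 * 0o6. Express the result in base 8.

0o23302356615766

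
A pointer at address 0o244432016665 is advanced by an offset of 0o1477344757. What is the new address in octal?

0o246131363644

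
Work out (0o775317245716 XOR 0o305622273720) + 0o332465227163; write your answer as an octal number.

0o1023222265221

First 0o775317245716 XOR 0o305622273720 = 0o470535036036.
Add column by column in base 8, right to left:
  6+3 = 1 carry 1
  3+6+1 = 2 carry 1
  0+1+1 = 2
  6+7 = 5 carry 1
  3+2+1 = 6
  0+2 = 2
  5+5 = 2 carry 1
  3+6+1 = 2 carry 1
  5+4+1 = 2 carry 1
  0+2+1 = 3
  7+3 = 2 carry 1
  4+3+1 = 0 carry 1
  final carry 1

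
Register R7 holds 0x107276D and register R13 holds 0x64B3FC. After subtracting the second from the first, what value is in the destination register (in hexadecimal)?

0xA27371

Subtract column by column in base 16:
  D-C → 1
  6-F → 7 (borrow)
  7-3-1 → 3
  2-B → 7 (borrow)
  7-4-1 → 2
  0-6 → A (borrow)
  1-0-1 → 0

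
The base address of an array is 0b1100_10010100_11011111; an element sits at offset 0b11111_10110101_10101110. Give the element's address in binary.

0b1011000100101010001101

Add column by column in base 2, right to left:
  1+0 = 1
  1+1 = 0 carry 1
  1+1+1 = 1 carry 1
  1+1+1 = 1 carry 1
  1+0+1 = 0 carry 1
  0+1+1 = 0 carry 1
  1+0+1 = 0 carry 1
  1+1+1 = 1 carry 1
  0+1+1 = 0 carry 1
  0+0+1 = 1
  1+1 = 0 carry 1
  0+0+1 = 1
  1+1 = 0 carry 1
  0+1+1 = 0 carry 1
  0+0+1 = 1
  1+1 = 0 carry 1
  0+1+1 = 0 carry 1
  0+1+1 = 0 carry 1
  1+1+1 = 1 carry 1
  1+1+1 = 1 carry 1
  0+1+1 = 0 carry 1
  final carry 1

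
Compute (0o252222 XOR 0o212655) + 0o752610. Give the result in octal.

First 0o252222 XOR 0o212655 = 0o040477.
Add column by column in base 8, right to left:
  7+0 = 7
  7+1 = 0 carry 1
  4+6+1 = 3 carry 1
  0+2+1 = 3
  4+5 = 1 carry 1
  0+7+1 = 0 carry 1
  final carry 1

0o1013307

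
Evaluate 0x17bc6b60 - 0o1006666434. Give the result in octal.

0o1750177104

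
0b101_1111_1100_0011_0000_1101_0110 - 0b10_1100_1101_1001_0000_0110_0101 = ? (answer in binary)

0b11001011101010000001110001

Subtract column by column in base 2:
  0-1 → 1 (borrow)
  1-0-1 → 0
  1-1 → 0
  0-0 → 0
  1-0 → 1
  0-1 → 1 (borrow)
  1-1-1 → 1 (borrow)
  1-0-1 → 0
  0-0 → 0
  0-0 → 0
  0-0 → 0
  0-0 → 0
  1-1 → 0
  1-0 → 1
  0-0 → 0
  0-1 → 1 (borrow)
  0-1-1 → 0 (borrow)
  0-0-1 → 1 (borrow)
  1-1-1 → 1 (borrow)
  1-1-1 → 1 (borrow)
  1-0-1 → 0
  1-0 → 1
  1-1 → 0
  1-1 → 0
  1-0 → 1
  0-1 → 1 (borrow)
  1-0-1 → 0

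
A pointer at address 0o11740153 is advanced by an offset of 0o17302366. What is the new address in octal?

Add column by column in base 8, right to left:
  3+6 = 1 carry 1
  5+6+1 = 4 carry 1
  1+3+1 = 5
  0+2 = 2
  4+0 = 4
  7+3 = 2 carry 1
  1+7+1 = 1 carry 1
  1+1+1 = 3

0o31242541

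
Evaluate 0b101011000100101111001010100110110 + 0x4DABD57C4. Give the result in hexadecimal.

0x63354ECFA

0b101011000100101111001010100110110 = 0x158979536 in hexadecimal.
Add column by column in base 16, right to left:
  6+4 = A
  3+C = F
  5+7 = C
  9+5 = E
  7+D = 4 carry 1
  9+B+1 = 5 carry 1
  8+A+1 = 3 carry 1
  5+D+1 = 3 carry 1
  1+4+1 = 6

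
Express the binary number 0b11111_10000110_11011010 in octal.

0o7703332

Group the bits in threes: 111 111 000 011 011 011 010 → 7703332.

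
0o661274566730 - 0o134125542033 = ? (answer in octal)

Subtract column by column in base 8:
  0-3 → 5 (borrow)
  3-3-1 → 7 (borrow)
  7-0-1 → 6
  6-2 → 4
  6-4 → 2
  5-5 → 0
  4-5 → 7 (borrow)
  7-2-1 → 4
  2-1 → 1
  1-4 → 5 (borrow)
  6-3-1 → 2
  6-1 → 5

0o525147024675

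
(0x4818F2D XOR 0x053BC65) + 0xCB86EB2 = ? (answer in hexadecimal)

0x118AA1FA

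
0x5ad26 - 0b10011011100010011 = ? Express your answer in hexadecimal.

0b10011011100010011 = 0x13713 in hexadecimal.
Subtract column by column in base 16:
  6-3 → 3
  2-1 → 1
  d-7 → 6
  a-3 → 7
  5-1 → 4

0x47613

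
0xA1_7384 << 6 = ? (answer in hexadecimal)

0x285CE100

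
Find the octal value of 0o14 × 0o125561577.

Multiply each base-8 digit by 12, carrying:
  7×12 = 84 → write 4 carry 10
  7×12+10 = 94 → write 6 carry 11
  5×12+11 = 71 → write 7 carry 8
  1×12+8 = 20 → write 4 carry 2
  6×12+2 = 74 → write 2 carry 9
  5×12+9 = 69 → write 5 carry 8
  5×12+8 = 68 → write 4 carry 8
  2×12+8 = 32 → write 0 carry 4
  1×12+4 = 16 → write 0 carry 2
  remaining carry: 2

0o2004524764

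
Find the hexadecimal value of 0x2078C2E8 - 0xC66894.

0x1FB25A54

Subtract column by column in base 16:
  8-4 → 4
  E-9 → 5
  2-8 → A (borrow)
  C-6-1 → 5
  8-6 → 2
  7-C → B (borrow)
  0-0-1 → F (borrow)
  2-0-1 → 1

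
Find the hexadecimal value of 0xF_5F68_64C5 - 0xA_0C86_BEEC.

Subtract column by column in base 16:
  5-C → 9 (borrow)
  C-E-1 → D (borrow)
  4-E-1 → 5 (borrow)
  6-B-1 → A (borrow)
  8-6-1 → 1
  6-8 → E (borrow)
  F-C-1 → 2
  5-0 → 5
  F-A → 5

0x552E1A5D9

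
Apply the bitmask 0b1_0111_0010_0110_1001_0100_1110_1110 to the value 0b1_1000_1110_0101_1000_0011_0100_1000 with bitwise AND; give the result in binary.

AND bit by bit (1 only where both bits are 1):
  11000111001011000001101001000
& 10111001001101001010011101110
= 10000001001001000000001001000

0b10000001001001000000001001000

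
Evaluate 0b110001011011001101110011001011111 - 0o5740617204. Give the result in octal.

0o53370743733

0b110001011011001101110011001011111 = 0o61331563137 in octal.
Subtract column by column in base 8:
  7-4 → 3
  3-0 → 3
  1-2 → 7 (borrow)
  3-7-1 → 3 (borrow)
  6-1-1 → 4
  5-6 → 7 (borrow)
  1-0-1 → 0
  3-4 → 7 (borrow)
  3-7-1 → 3 (borrow)
  1-5-1 → 3 (borrow)
  6-0-1 → 5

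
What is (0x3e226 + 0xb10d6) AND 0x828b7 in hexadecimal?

0x820b4

Add column by column in base 16, right to left:
  6+6 = c
  2+d = f
  2+0 = 2
  e+1 = f
  3+b = e
Sum = 0xef2fc; now AND with 0x828b7:
  e&8=8, f&2=2, 2&8=0, f&b=b, c&7=4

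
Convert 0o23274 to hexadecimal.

Each octal digit is 3 bits: 2=010 3=011 2=010 7=111 4=100.
Group the bits into nibbles: 0010 0110 1011 1100 → 26BC.

0x26BC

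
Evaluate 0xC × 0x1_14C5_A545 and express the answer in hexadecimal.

0xCF943BF3C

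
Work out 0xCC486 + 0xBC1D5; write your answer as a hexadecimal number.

0x18865B

Add column by column in base 16, right to left:
  6+5 = B
  8+D = 5 carry 1
  4+1+1 = 6
  C+C = 8 carry 1
  C+B+1 = 8 carry 1
  final carry 1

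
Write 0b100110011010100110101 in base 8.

0o4632465

Group the bits in threes: 100 110 011 010 100 110 101 → 4632465.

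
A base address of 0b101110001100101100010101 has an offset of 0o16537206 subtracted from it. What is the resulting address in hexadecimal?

0x7E0C8F

0b101110001100101100010101 = 0xB8CB15 in hexadecimal.
0o16537206 = 0x3ABE86 in hexadecimal.
Subtract column by column in base 16:
  5-6 → F (borrow)
  1-8-1 → 8 (borrow)
  B-E-1 → C (borrow)
  C-B-1 → 0
  8-A → E (borrow)
  B-3-1 → 7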